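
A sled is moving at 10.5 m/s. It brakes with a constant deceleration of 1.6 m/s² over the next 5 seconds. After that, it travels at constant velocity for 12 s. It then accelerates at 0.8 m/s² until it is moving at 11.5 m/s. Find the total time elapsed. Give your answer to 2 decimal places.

28.25 s

Phase 1 (decelerating): v₀ = 10.5 m/s, a = -1.6 m/s².
v = v₀ + at = 10.5 + (-1.6)(5) = 2.50 m/s
Δx = v₀t + ½at² = 10.5·5 + 0.5·-1.6·5² = 32.5 m

Phase 2 (constant speed): v₀ = 2.50 m/s, a = 0 m/s².
v = v₀ + at = 2.50 + (0)(12) = 2.50 m/s
Δx = v₀t + ½at² = 2.50·12 + 0.5·0·12² = 30.0 m

Phase 3 (accelerating): v₀ = 2.50 m/s, a = 0.8 m/s².
v = v₀ + at → t = (11.5 − 2.50) / 0.8 = 11.2 s
v² = v₀² + 2aΔx → Δx = (11.5² − 2.50²)/(2·0.8) = 78.8 m
Total time = 5.00 + 12.0 + 11.2 = 28.2 s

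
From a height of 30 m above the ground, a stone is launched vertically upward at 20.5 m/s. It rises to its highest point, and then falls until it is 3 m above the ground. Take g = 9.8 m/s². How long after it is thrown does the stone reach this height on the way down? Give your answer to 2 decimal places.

Phase 1 (rising): v₀ = 20.5 m/s, a = -9.8 m/s².
v = v₀ + at → t = (0 − 20.5) / -9.8 = 2.09 s
v² = v₀² + 2aΔx → Δx = (0² − 20.5²)/(2·-9.8) = 21.4 m

Phase 2 (falling): v₀ = 0 m/s, a = -9.8 m/s².
Falls 48.4 m from rest: t = √(2·48.4/9.8) = 3.14 s; v = g·t = 30.8 m/s.
Total time = 2.09 + 3.14 = 5.24 s

5.24 s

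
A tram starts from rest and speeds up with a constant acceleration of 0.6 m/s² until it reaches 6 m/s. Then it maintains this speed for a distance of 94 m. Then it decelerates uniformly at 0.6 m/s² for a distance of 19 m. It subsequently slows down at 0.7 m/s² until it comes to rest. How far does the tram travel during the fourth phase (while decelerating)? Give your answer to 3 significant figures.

9.43 m

Phase 1 (accelerating): v₀ = 0 m/s, a = 0.6 m/s².
v = v₀ + at → t = (6 − 0) / 0.6 = 10.0 s
v² = v₀² + 2aΔx → Δx = (6² − 0²)/(2·0.6) = 30.0 m

Phase 2 (constant speed): v₀ = 6.00 m/s, a = 0 m/s².
Constant speed: t = d/v = 94/6.00 = 15.7 s

Phase 3 (decelerating): v₀ = 6.00 m/s, a = -0.6 m/s².
v² = v₀² + 2aΔx = 6.00² + 2·-0.6·19 = 13.2 → v = 3.63 m/s
t = (v − v₀)/a = (3.63 − 6.00)/-0.6 = 3.94 s

Phase 4 (decelerating): v₀ = 3.63 m/s, a = -0.7 m/s².
v = v₀ + at → t = (0 − 3.63) / -0.7 = 5.19 s
v² = v₀² + 2aΔx → Δx = (0² − 3.63²)/(2·-0.7) = 9.43 m
Distance in phase 4 = 9.43 m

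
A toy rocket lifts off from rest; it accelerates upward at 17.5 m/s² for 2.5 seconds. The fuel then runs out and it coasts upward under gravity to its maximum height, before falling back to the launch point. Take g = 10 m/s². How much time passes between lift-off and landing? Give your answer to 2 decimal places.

Phase 1 (powered ascent): v₀ = 0 m/s, a = 17.5 m/s².
v = v₀ + at = 0 + (17.5)(2.5) = 43.8 m/s
Δx = v₀t + ½at² = 0·2.5 + 0.5·17.5·2.5² = 54.7 m

Phase 2 (coasting upward): v₀ = 43.8 m/s, a = -10 m/s².
v = v₀ + at → t = (0 − 43.8) / -10 = 4.38 s
v² = v₀² + 2aΔx → Δx = (0² − 43.8²)/(2·-10) = 95.7 m

Phase 3 (free fall): v₀ = 0 m/s, a = -10 m/s².
Falls 150 m from rest: t = √(2·150/10) = 5.48 s; v = g·t = 54.8 m/s.
Total time = 2.50 + 4.38 + 5.48 = 12.4 s

12.36 s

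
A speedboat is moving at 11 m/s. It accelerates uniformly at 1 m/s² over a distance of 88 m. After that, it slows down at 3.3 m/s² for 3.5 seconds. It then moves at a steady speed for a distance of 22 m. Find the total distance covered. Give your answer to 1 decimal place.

150.1 m

Phase 1 (accelerating): v₀ = 11.0 m/s, a = 1 m/s².
v² = v₀² + 2aΔx = 11.0² + 2·1·88 = 297 → v = 17.2 m/s
t = (v − v₀)/a = (17.2 − 11.0)/1 = 6.23 s

Phase 2 (decelerating): v₀ = 17.2 m/s, a = -3.3 m/s².
v = v₀ + at = 17.2 + (-3.3)(3.5) = 5.68 m/s
Δx = v₀t + ½at² = 17.2·3.5 + 0.5·-3.3·3.5² = 40.1 m

Phase 3 (constant speed): v₀ = 5.68 m/s, a = 0 m/s².
Constant speed: t = d/v = 22/5.68 = 3.87 s
Total distance = 88.0 + 40.1 + 22.0 = 150 m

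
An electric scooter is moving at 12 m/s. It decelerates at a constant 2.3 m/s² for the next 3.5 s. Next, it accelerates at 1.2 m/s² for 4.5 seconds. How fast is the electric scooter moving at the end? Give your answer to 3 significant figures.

9.35 m/s

Phase 1 (decelerating): v₀ = 12.0 m/s, a = -2.3 m/s².
v = v₀ + at = 12.0 + (-2.3)(3.5) = 3.95 m/s
Δx = v₀t + ½at² = 12.0·3.5 + 0.5·-2.3·3.5² = 27.9 m

Phase 2 (accelerating): v₀ = 3.95 m/s, a = 1.2 m/s².
v = v₀ + at = 3.95 + (1.2)(4.5) = 9.35 m/s
Δx = v₀t + ½at² = 3.95·4.5 + 0.5·1.2·4.5² = 29.9 m
Final speed = 9.35 m/s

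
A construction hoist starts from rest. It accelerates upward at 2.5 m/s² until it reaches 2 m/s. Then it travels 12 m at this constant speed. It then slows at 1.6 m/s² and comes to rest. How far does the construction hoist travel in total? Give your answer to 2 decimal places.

14.05 m

Phase 1 (accelerating): v₀ = 0 m/s, a = 2.5 m/s².
v = v₀ + at → t = (2 − 0) / 2.5 = 0.800 s
v² = v₀² + 2aΔx → Δx = (2² − 0²)/(2·2.5) = 0.800 m

Phase 2 (constant speed): v₀ = 2.00 m/s, a = 0 m/s².
Constant speed: t = d/v = 12/2.00 = 6.00 s

Phase 3 (decelerating): v₀ = 2.00 m/s, a = -1.6 m/s².
v = v₀ + at → t = (0 − 2.00) / -1.6 = 1.25 s
v² = v₀² + 2aΔx → Δx = (0² − 2.00²)/(2·-1.6) = 1.25 m
Total distance = 0.800 + 12.0 + 1.25 = 14.1 m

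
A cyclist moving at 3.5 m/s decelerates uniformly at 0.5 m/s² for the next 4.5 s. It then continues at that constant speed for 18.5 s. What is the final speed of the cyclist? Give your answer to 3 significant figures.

1.25 m/s

Phase 1 (decelerating): v₀ = 3.50 m/s, a = -0.5 m/s².
v = v₀ + at = 3.50 + (-0.5)(4.5) = 1.25 m/s
Δx = v₀t + ½at² = 3.50·4.5 + 0.5·-0.5·4.5² = 10.7 m

Phase 2 (constant speed): v₀ = 1.25 m/s, a = 0 m/s².
v = v₀ + at = 1.25 + (0)(18.5) = 1.25 m/s
Δx = v₀t + ½at² = 1.25·18.5 + 0.5·0·18.5² = 23.1 m
Final speed = 1.25 m/s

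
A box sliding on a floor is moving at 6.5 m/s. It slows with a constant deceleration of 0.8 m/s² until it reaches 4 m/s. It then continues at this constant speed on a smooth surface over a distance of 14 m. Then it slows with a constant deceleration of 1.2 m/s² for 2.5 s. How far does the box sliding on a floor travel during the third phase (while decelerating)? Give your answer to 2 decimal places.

6.25 m

Phase 1 (decelerating): v₀ = 6.50 m/s, a = -0.8 m/s².
v = v₀ + at → t = (4 − 6.50) / -0.8 = 3.12 s
v² = v₀² + 2aΔx → Δx = (4² − 6.50²)/(2·-0.8) = 16.4 m

Phase 2 (constant speed): v₀ = 4.00 m/s, a = 0 m/s².
Constant speed: t = d/v = 14/4.00 = 3.50 s

Phase 3 (decelerating): v₀ = 4.00 m/s, a = -1.2 m/s².
v = v₀ + at = 4.00 + (-1.2)(2.5) = 1.00 m/s
Δx = v₀t + ½at² = 4.00·2.5 + 0.5·-1.2·2.5² = 6.25 m
Distance in phase 3 = 6.25 m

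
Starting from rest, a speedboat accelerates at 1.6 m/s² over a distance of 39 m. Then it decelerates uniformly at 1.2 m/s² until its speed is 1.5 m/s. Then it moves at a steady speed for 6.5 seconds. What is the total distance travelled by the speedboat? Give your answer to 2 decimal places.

99.81 m

Phase 1 (accelerating): v₀ = 0 m/s, a = 1.6 m/s².
v² = v₀² + 2aΔx = 0² + 2·1.6·39 = 125 → v = 11.2 m/s
t = (v − v₀)/a = (11.2 − 0)/1.6 = 6.98 s

Phase 2 (decelerating): v₀ = 11.2 m/s, a = -1.2 m/s².
v = v₀ + at → t = (1.5 − 11.2) / -1.2 = 8.06 s
v² = v₀² + 2aΔx → Δx = (1.5² − 11.2²)/(2·-1.2) = 51.1 m

Phase 3 (constant speed): v₀ = 1.50 m/s, a = 0 m/s².
v = v₀ + at = 1.50 + (0)(6.5) = 1.50 m/s
Δx = v₀t + ½at² = 1.50·6.5 + 0.5·0·6.5² = 9.75 m
Total distance = 39.0 + 51.1 + 9.75 = 99.8 m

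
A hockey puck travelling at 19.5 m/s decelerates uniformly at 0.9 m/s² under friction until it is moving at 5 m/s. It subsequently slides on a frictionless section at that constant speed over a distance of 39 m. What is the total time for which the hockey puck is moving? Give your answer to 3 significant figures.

Phase 1 (decelerating): v₀ = 19.5 m/s, a = -0.9 m/s².
v = v₀ + at → t = (5 − 19.5) / -0.9 = 16.1 s
v² = v₀² + 2aΔx → Δx = (5² − 19.5²)/(2·-0.9) = 197 m

Phase 2 (constant speed): v₀ = 5.00 m/s, a = 0 m/s².
Constant speed: t = d/v = 39/5.00 = 7.80 s
Total time = 16.1 + 7.80 = 23.9 s

23.9 s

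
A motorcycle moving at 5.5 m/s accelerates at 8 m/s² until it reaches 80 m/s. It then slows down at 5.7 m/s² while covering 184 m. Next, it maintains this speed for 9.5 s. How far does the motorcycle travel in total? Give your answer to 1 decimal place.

Phase 1 (accelerating): v₀ = 5.50 m/s, a = 8 m/s².
v = v₀ + at → t = (80 − 5.50) / 8 = 9.31 s
v² = v₀² + 2aΔx → Δx = (80² − 5.50²)/(2·8) = 398 m

Phase 2 (decelerating): v₀ = 80.0 m/s, a = -5.7 m/s².
v² = v₀² + 2aΔx = 80.0² + 2·-5.7·184 = 4300 → v = 65.6 m/s
t = (v − v₀)/a = (65.6 − 80.0)/-5.7 = 2.53 s

Phase 3 (constant speed): v₀ = 65.6 m/s, a = 0 m/s².
v = v₀ + at = 65.6 + (0)(9.5) = 65.6 m/s
Δx = v₀t + ½at² = 65.6·9.5 + 0.5·0·9.5² = 623 m
Total distance = 398 + 184 + 623 = 1210 m

1205.2 m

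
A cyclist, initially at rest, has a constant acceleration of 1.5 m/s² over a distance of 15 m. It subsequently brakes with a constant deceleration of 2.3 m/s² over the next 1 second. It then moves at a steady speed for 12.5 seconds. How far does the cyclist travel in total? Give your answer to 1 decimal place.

Phase 1 (accelerating): v₀ = 0 m/s, a = 1.5 m/s².
v² = v₀² + 2aΔx = 0² + 2·1.5·15 = 45.0 → v = 6.71 m/s
t = (v − v₀)/a = (6.71 − 0)/1.5 = 4.47 s

Phase 2 (decelerating): v₀ = 6.71 m/s, a = -2.3 m/s².
v = v₀ + at = 6.71 + (-2.3)(1) = 4.41 m/s
Δx = v₀t + ½at² = 6.71·1 + 0.5·-2.3·1² = 5.56 m

Phase 3 (constant speed): v₀ = 4.41 m/s, a = 0 m/s².
v = v₀ + at = 4.41 + (0)(12.5) = 4.41 m/s
Δx = v₀t + ½at² = 4.41·12.5 + 0.5·0·12.5² = 55.1 m
Total distance = 15.0 + 5.56 + 55.1 = 75.7 m

75.7 m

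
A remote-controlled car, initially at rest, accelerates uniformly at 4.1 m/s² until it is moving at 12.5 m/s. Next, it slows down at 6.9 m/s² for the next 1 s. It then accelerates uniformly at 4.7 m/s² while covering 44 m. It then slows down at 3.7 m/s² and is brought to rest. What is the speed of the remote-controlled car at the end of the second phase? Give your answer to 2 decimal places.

5.60 m/s

Phase 1 (accelerating): v₀ = 0 m/s, a = 4.1 m/s².
v = v₀ + at → t = (12.5 − 0) / 4.1 = 3.05 s
v² = v₀² + 2aΔx → Δx = (12.5² − 0²)/(2·4.1) = 19.1 m

Phase 2 (decelerating): v₀ = 12.5 m/s, a = -6.9 m/s².
v = v₀ + at = 12.5 + (-6.9)(1) = 5.60 m/s
Δx = v₀t + ½at² = 12.5·1 + 0.5·-6.9·1² = 9.05 m
Speed at end of phase 2 = 5.60 m/s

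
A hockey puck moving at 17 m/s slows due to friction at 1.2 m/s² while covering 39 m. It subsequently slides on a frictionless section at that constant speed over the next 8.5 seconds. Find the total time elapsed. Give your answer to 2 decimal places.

11.02 s

Phase 1 (decelerating): v₀ = 17.0 m/s, a = -1.2 m/s².
v² = v₀² + 2aΔx = 17.0² + 2·-1.2·39 = 195 → v = 14.0 m/s
t = (v − v₀)/a = (14.0 − 17.0)/-1.2 = 2.52 s

Phase 2 (constant speed): v₀ = 14.0 m/s, a = 0 m/s².
v = v₀ + at = 14.0 + (0)(8.5) = 14.0 m/s
Δx = v₀t + ½at² = 14.0·8.5 + 0.5·0·8.5² = 119 m
Total time = 2.52 + 8.50 = 11.0 s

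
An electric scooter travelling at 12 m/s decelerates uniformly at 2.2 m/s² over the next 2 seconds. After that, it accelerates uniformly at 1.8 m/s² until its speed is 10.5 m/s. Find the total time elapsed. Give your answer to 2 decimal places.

Phase 1 (decelerating): v₀ = 12.0 m/s, a = -2.2 m/s².
v = v₀ + at = 12.0 + (-2.2)(2) = 7.60 m/s
Δx = v₀t + ½at² = 12.0·2 + 0.5·-2.2·2² = 19.6 m

Phase 2 (accelerating): v₀ = 7.60 m/s, a = 1.8 m/s².
v = v₀ + at → t = (10.5 − 7.60) / 1.8 = 1.61 s
v² = v₀² + 2aΔx → Δx = (10.5² − 7.60²)/(2·1.8) = 14.6 m
Total time = 2.00 + 1.61 = 3.61 s

3.61 s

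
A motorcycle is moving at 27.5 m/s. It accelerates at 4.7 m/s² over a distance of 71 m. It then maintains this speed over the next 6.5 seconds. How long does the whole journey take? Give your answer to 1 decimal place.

Phase 1 (accelerating): v₀ = 27.5 m/s, a = 4.7 m/s².
v² = v₀² + 2aΔx = 27.5² + 2·4.7·71 = 1420 → v = 37.7 m/s
t = (v − v₀)/a = (37.7 − 27.5)/4.7 = 2.18 s

Phase 2 (constant speed): v₀ = 37.7 m/s, a = 0 m/s².
v = v₀ + at = 37.7 + (0)(6.5) = 37.7 m/s
Δx = v₀t + ½at² = 37.7·6.5 + 0.5·0·6.5² = 245 m
Total time = 2.18 + 6.50 = 8.68 s

8.7 s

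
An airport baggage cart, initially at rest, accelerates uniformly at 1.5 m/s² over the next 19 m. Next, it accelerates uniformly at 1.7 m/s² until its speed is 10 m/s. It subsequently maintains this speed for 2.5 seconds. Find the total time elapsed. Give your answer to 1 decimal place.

9.0 s

Phase 1 (accelerating): v₀ = 0 m/s, a = 1.5 m/s².
v² = v₀² + 2aΔx = 0² + 2·1.5·19 = 57.0 → v = 7.55 m/s
t = (v − v₀)/a = (7.55 − 0)/1.5 = 5.03 s

Phase 2 (accelerating): v₀ = 7.55 m/s, a = 1.7 m/s².
v = v₀ + at → t = (10 − 7.55) / 1.7 = 1.44 s
v² = v₀² + 2aΔx → Δx = (10² − 7.55²)/(2·1.7) = 12.6 m

Phase 3 (constant speed): v₀ = 10.0 m/s, a = 0 m/s².
v = v₀ + at = 10.0 + (0)(2.5) = 10.0 m/s
Δx = v₀t + ½at² = 10.0·2.5 + 0.5·0·2.5² = 25.0 m
Total time = 5.03 + 1.44 + 2.50 = 8.97 s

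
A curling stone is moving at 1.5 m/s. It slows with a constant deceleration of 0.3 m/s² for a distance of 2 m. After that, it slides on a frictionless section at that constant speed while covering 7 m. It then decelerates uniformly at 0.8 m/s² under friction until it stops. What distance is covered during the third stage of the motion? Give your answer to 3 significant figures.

0.656 m

Phase 1 (decelerating): v₀ = 1.50 m/s, a = -0.3 m/s².
v² = v₀² + 2aΔx = 1.50² + 2·-0.3·2 = 1.05 → v = 1.02 m/s
t = (v − v₀)/a = (1.02 − 1.50)/-0.3 = 1.58 s

Phase 2 (constant speed): v₀ = 1.02 m/s, a = 0 m/s².
Constant speed: t = d/v = 7/1.02 = 6.83 s

Phase 3 (decelerating): v₀ = 1.02 m/s, a = -0.8 m/s².
v = v₀ + at → t = (0 − 1.02) / -0.8 = 1.28 s
v² = v₀² + 2aΔx → Δx = (0² − 1.02²)/(2·-0.8) = 0.656 m
Distance in phase 3 = 0.656 m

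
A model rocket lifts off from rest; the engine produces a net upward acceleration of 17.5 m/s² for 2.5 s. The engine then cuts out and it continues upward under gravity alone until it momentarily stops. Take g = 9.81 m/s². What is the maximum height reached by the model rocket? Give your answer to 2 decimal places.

Phase 1 (powered ascent): v₀ = 0 m/s, a = 17.5 m/s².
v = v₀ + at = 0 + (17.5)(2.5) = 43.8 m/s
Δx = v₀t + ½at² = 0·2.5 + 0.5·17.5·2.5² = 54.7 m

Phase 2 (coasting upward): v₀ = 43.8 m/s, a = -9.81 m/s².
v = v₀ + at → t = (0 − 43.8) / -9.81 = 4.46 s
v² = v₀² + 2aΔx → Δx = (0² − 43.8²)/(2·-9.81) = 97.6 m
Maximum height = 54.7 + 97.6 = 152 m

152.24 m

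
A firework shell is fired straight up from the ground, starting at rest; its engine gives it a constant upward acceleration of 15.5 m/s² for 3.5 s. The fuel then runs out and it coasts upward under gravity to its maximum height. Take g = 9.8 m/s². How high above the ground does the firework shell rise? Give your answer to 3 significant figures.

Phase 1 (powered ascent): v₀ = 0 m/s, a = 15.5 m/s².
v = v₀ + at = 0 + (15.5)(3.5) = 54.2 m/s
Δx = v₀t + ½at² = 0·3.5 + 0.5·15.5·3.5² = 94.9 m

Phase 2 (coasting upward): v₀ = 54.2 m/s, a = -9.8 m/s².
v = v₀ + at → t = (0 − 54.2) / -9.8 = 5.54 s
v² = v₀² + 2aΔx → Δx = (0² − 54.2²)/(2·-9.8) = 150 m
Maximum height = 94.9 + 150 = 245 m

245 m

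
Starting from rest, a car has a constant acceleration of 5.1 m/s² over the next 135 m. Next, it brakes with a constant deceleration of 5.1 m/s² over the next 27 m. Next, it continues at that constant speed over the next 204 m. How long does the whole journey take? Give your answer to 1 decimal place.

14.2 s

Phase 1 (accelerating): v₀ = 0 m/s, a = 5.1 m/s².
v² = v₀² + 2aΔx = 0² + 2·5.1·135 = 1380 → v = 37.1 m/s
t = (v − v₀)/a = (37.1 − 0)/5.1 = 7.28 s

Phase 2 (decelerating): v₀ = 37.1 m/s, a = -5.1 m/s².
v² = v₀² + 2aΔx = 37.1² + 2·-5.1·27 = 1100 → v = 33.2 m/s
t = (v − v₀)/a = (33.2 − 37.1)/-5.1 = 0.768 s

Phase 3 (constant speed): v₀ = 33.2 m/s, a = 0 m/s².
Constant speed: t = d/v = 204/33.2 = 6.15 s
Total time = 7.28 + 0.768 + 6.15 = 14.2 s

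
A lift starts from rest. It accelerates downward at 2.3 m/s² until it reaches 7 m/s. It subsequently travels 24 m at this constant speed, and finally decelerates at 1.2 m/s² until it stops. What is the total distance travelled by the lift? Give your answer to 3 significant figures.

Phase 1 (accelerating): v₀ = 0 m/s, a = 2.3 m/s².
v = v₀ + at → t = (7 − 0) / 2.3 = 3.04 s
v² = v₀² + 2aΔx → Δx = (7² − 0²)/(2·2.3) = 10.7 m

Phase 2 (constant speed): v₀ = 7.00 m/s, a = 0 m/s².
Constant speed: t = d/v = 24/7.00 = 3.43 s

Phase 3 (decelerating): v₀ = 7.00 m/s, a = -1.2 m/s².
v = v₀ + at → t = (0 − 7.00) / -1.2 = 5.83 s
v² = v₀² + 2aΔx → Δx = (0² − 7.00²)/(2·-1.2) = 20.4 m
Total distance = 10.7 + 24.0 + 20.4 = 55.1 m

55.1 m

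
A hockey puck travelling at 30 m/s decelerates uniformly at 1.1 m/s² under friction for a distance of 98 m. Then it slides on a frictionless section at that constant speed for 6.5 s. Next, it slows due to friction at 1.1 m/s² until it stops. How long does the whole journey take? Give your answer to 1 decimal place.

Phase 1 (decelerating): v₀ = 30.0 m/s, a = -1.1 m/s².
v² = v₀² + 2aΔx = 30.0² + 2·-1.1·98 = 684 → v = 26.2 m/s
t = (v − v₀)/a = (26.2 − 30.0)/-1.1 = 3.49 s

Phase 2 (constant speed): v₀ = 26.2 m/s, a = 0 m/s².
v = v₀ + at = 26.2 + (0)(6.5) = 26.2 m/s
Δx = v₀t + ½at² = 26.2·6.5 + 0.5·0·6.5² = 170 m

Phase 3 (decelerating): v₀ = 26.2 m/s, a = -1.1 m/s².
v = v₀ + at → t = (0 − 26.2) / -1.1 = 23.8 s
v² = v₀² + 2aΔx → Δx = (0² − 26.2²)/(2·-1.1) = 311 m
Total time = 3.49 + 6.50 + 23.8 = 33.8 s

33.8 s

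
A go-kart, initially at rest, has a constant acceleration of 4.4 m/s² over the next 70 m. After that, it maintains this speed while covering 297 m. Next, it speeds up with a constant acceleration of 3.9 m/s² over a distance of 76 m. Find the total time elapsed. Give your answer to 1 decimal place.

20.2 s

Phase 1 (accelerating): v₀ = 0 m/s, a = 4.4 m/s².
v² = v₀² + 2aΔx = 0² + 2·4.4·70 = 616 → v = 24.8 m/s
t = (v − v₀)/a = (24.8 − 0)/4.4 = 5.64 s

Phase 2 (constant speed): v₀ = 24.8 m/s, a = 0 m/s².
Constant speed: t = d/v = 297/24.8 = 12.0 s

Phase 3 (accelerating): v₀ = 24.8 m/s, a = 3.9 m/s².
v² = v₀² + 2aΔx = 24.8² + 2·3.9·76 = 1210 → v = 34.8 m/s
t = (v − v₀)/a = (34.8 − 24.8)/3.9 = 2.55 s
Total time = 5.64 + 12.0 + 2.55 = 20.2 s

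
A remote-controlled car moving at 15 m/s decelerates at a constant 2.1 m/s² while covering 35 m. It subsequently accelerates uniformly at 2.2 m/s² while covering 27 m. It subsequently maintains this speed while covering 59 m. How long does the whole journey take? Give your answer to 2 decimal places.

9.51 s

Phase 1 (decelerating): v₀ = 15.0 m/s, a = -2.1 m/s².
v² = v₀² + 2aΔx = 15.0² + 2·-2.1·35 = 78.0 → v = 8.83 m/s
t = (v − v₀)/a = (8.83 − 15.0)/-2.1 = 2.94 s

Phase 2 (accelerating): v₀ = 8.83 m/s, a = 2.2 m/s².
v² = v₀² + 2aΔx = 8.83² + 2·2.2·27 = 197 → v = 14.0 m/s
t = (v − v₀)/a = (14.0 − 8.83)/2.2 = 2.36 s

Phase 3 (constant speed): v₀ = 14.0 m/s, a = 0 m/s².
Constant speed: t = d/v = 59/14.0 = 4.21 s
Total time = 2.94 + 2.36 + 4.21 = 9.51 s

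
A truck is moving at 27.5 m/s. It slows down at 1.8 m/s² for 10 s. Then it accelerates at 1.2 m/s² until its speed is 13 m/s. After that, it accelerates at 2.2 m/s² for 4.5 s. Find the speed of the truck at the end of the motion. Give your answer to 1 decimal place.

22.9 m/s

Phase 1 (decelerating): v₀ = 27.5 m/s, a = -1.8 m/s².
v = v₀ + at = 27.5 + (-1.8)(10) = 9.50 m/s
Δx = v₀t + ½at² = 27.5·10 + 0.5·-1.8·10² = 185 m

Phase 2 (accelerating): v₀ = 9.50 m/s, a = 1.2 m/s².
v = v₀ + at → t = (13 − 9.50) / 1.2 = 2.92 s
v² = v₀² + 2aΔx → Δx = (13² − 9.50²)/(2·1.2) = 32.8 m

Phase 3 (accelerating): v₀ = 13.0 m/s, a = 2.2 m/s².
v = v₀ + at = 13.0 + (2.2)(4.5) = 22.9 m/s
Δx = v₀t + ½at² = 13.0·4.5 + 0.5·2.2·4.5² = 80.8 m
Final speed = 22.9 m/s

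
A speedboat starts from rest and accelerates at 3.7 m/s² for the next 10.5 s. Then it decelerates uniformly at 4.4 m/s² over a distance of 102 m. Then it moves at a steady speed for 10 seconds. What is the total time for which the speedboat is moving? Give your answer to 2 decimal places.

Phase 1 (accelerating): v₀ = 0 m/s, a = 3.7 m/s².
v = v₀ + at = 0 + (3.7)(10.5) = 38.9 m/s
Δx = v₀t + ½at² = 0·10.5 + 0.5·3.7·10.5² = 204 m

Phase 2 (decelerating): v₀ = 38.9 m/s, a = -4.4 m/s².
v² = v₀² + 2aΔx = 38.9² + 2·-4.4·102 = 612 → v = 24.7 m/s
t = (v − v₀)/a = (24.7 − 38.9)/-4.4 = 3.21 s

Phase 3 (constant speed): v₀ = 24.7 m/s, a = 0 m/s².
v = v₀ + at = 24.7 + (0)(10) = 24.7 m/s
Δx = v₀t + ½at² = 24.7·10 + 0.5·0·10² = 247 m
Total time = 10.5 + 3.21 + 10.0 = 23.7 s

23.71 s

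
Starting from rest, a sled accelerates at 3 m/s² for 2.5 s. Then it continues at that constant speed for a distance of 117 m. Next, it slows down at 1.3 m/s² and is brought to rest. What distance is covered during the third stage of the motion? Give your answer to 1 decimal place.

21.6 m

Phase 1 (accelerating): v₀ = 0 m/s, a = 3 m/s².
v = v₀ + at = 0 + (3)(2.5) = 7.50 m/s
Δx = v₀t + ½at² = 0·2.5 + 0.5·3·2.5² = 9.38 m

Phase 2 (constant speed): v₀ = 7.50 m/s, a = 0 m/s².
Constant speed: t = d/v = 117/7.50 = 15.6 s

Phase 3 (decelerating): v₀ = 7.50 m/s, a = -1.3 m/s².
v = v₀ + at → t = (0 − 7.50) / -1.3 = 5.77 s
v² = v₀² + 2aΔx → Δx = (0² − 7.50²)/(2·-1.3) = 21.6 m
Distance in phase 3 = 21.6 m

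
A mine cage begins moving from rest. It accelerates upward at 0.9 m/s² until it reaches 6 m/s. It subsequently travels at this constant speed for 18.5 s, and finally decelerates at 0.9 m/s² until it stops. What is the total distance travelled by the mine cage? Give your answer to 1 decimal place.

Phase 1 (accelerating): v₀ = 0 m/s, a = 0.9 m/s².
v = v₀ + at → t = (6 − 0) / 0.9 = 6.67 s
v² = v₀² + 2aΔx → Δx = (6² − 0²)/(2·0.9) = 20.0 m

Phase 2 (constant speed): v₀ = 6.00 m/s, a = 0 m/s².
v = v₀ + at = 6.00 + (0)(18.5) = 6.00 m/s
Δx = v₀t + ½at² = 6.00·18.5 + 0.5·0·18.5² = 111 m

Phase 3 (decelerating): v₀ = 6.00 m/s, a = -0.9 m/s².
v = v₀ + at → t = (0 − 6.00) / -0.9 = 6.67 s
v² = v₀² + 2aΔx → Δx = (0² − 6.00²)/(2·-0.9) = 20.0 m
Total distance = 20.0 + 111 + 20.0 = 151 m

151.0 m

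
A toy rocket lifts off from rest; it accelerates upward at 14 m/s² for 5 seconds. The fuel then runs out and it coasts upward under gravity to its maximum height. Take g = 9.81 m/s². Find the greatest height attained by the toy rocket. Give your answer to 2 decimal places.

Phase 1 (powered ascent): v₀ = 0 m/s, a = 14 m/s².
v = v₀ + at = 0 + (14)(5) = 70.0 m/s
Δx = v₀t + ½at² = 0·5 + 0.5·14·5² = 175 m

Phase 2 (coasting upward): v₀ = 70.0 m/s, a = -9.81 m/s².
v = v₀ + at → t = (0 − 70.0) / -9.81 = 7.14 s
v² = v₀² + 2aΔx → Δx = (0² − 70.0²)/(2·-9.81) = 250 m
Maximum height = 175 + 250 = 425 m

424.75 m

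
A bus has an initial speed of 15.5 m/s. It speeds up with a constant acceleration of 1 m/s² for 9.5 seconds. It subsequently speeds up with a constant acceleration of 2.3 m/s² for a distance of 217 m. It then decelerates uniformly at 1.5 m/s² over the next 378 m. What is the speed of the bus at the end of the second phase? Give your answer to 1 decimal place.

40.3 m/s

Phase 1 (accelerating): v₀ = 15.5 m/s, a = 1 m/s².
v = v₀ + at = 15.5 + (1)(9.5) = 25.0 m/s
Δx = v₀t + ½at² = 15.5·9.5 + 0.5·1·9.5² = 192 m

Phase 2 (accelerating): v₀ = 25.0 m/s, a = 2.3 m/s².
v² = v₀² + 2aΔx = 25.0² + 2·2.3·217 = 1620 → v = 40.3 m/s
t = (v − v₀)/a = (40.3 − 25.0)/2.3 = 6.65 s
Speed at end of phase 2 = 40.3 m/s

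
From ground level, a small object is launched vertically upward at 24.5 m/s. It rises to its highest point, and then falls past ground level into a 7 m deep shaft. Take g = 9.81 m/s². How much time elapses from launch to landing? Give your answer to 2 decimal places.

Phase 1 (rising): v₀ = 24.5 m/s, a = -9.81 m/s².
v = v₀ + at → t = (0 − 24.5) / -9.81 = 2.50 s
v² = v₀² + 2aΔx → Δx = (0² − 24.5²)/(2·-9.81) = 30.6 m

Phase 2 (falling): v₀ = 0 m/s, a = -9.81 m/s².
Falls 37.6 m from rest: t = √(2·37.6/9.81) = 2.77 s; v = g·t = 27.2 m/s.
Total time = 2.50 + 2.77 = 5.27 s

5.27 s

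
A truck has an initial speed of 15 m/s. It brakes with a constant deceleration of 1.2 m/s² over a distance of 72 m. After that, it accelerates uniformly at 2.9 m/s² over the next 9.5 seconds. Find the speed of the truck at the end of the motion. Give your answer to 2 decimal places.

Phase 1 (decelerating): v₀ = 15.0 m/s, a = -1.2 m/s².
v² = v₀² + 2aΔx = 15.0² + 2·-1.2·72 = 52.2 → v = 7.22 m/s
t = (v − v₀)/a = (7.22 − 15.0)/-1.2 = 6.48 s

Phase 2 (accelerating): v₀ = 7.22 m/s, a = 2.9 m/s².
v = v₀ + at = 7.22 + (2.9)(9.5) = 34.8 m/s
Δx = v₀t + ½at² = 7.22·9.5 + 0.5·2.9·9.5² = 199 m
Final speed = 34.8 m/s

34.77 m/s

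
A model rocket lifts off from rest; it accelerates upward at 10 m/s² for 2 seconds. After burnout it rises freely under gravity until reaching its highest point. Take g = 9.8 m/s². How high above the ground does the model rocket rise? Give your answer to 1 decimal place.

Phase 1 (powered ascent): v₀ = 0 m/s, a = 10 m/s².
v = v₀ + at = 0 + (10)(2) = 20.0 m/s
Δx = v₀t + ½at² = 0·2 + 0.5·10·2² = 20.0 m

Phase 2 (coasting upward): v₀ = 20.0 m/s, a = -9.8 m/s².
v = v₀ + at → t = (0 − 20.0) / -9.8 = 2.04 s
v² = v₀² + 2aΔx → Δx = (0² − 20.0²)/(2·-9.8) = 20.4 m
Maximum height = 20.0 + 20.4 = 40.4 m

40.4 m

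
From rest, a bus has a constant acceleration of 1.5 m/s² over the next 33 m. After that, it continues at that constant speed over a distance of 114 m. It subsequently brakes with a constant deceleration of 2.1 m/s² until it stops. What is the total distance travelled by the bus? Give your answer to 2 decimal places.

170.57 m

Phase 1 (accelerating): v₀ = 0 m/s, a = 1.5 m/s².
v² = v₀² + 2aΔx = 0² + 2·1.5·33 = 99.0 → v = 9.95 m/s
t = (v − v₀)/a = (9.95 − 0)/1.5 = 6.63 s

Phase 2 (constant speed): v₀ = 9.95 m/s, a = 0 m/s².
Constant speed: t = d/v = 114/9.95 = 11.5 s

Phase 3 (decelerating): v₀ = 9.95 m/s, a = -2.1 m/s².
v = v₀ + at → t = (0 − 9.95) / -2.1 = 4.74 s
v² = v₀² + 2aΔx → Δx = (0² − 9.95²)/(2·-2.1) = 23.6 m
Total distance = 33.0 + 114 + 23.6 = 171 m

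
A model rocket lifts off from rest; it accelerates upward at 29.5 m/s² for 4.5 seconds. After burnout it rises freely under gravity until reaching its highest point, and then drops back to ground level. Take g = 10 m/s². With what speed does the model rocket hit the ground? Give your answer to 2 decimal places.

153.61 m/s

Phase 1 (powered ascent): v₀ = 0 m/s, a = 29.5 m/s².
v = v₀ + at = 0 + (29.5)(4.5) = 133 m/s
Δx = v₀t + ½at² = 0·4.5 + 0.5·29.5·4.5² = 299 m

Phase 2 (coasting upward): v₀ = 133 m/s, a = -10 m/s².
v = v₀ + at → t = (0 − 133) / -10 = 13.3 s
v² = v₀² + 2aΔx → Δx = (0² − 133²)/(2·-10) = 881 m

Phase 3 (free fall): v₀ = 0 m/s, a = -10 m/s².
Falls 1180 m from rest: t = √(2·1180/10) = 15.4 s; v = g·t = 154 m/s.
Impact speed = 154 m/s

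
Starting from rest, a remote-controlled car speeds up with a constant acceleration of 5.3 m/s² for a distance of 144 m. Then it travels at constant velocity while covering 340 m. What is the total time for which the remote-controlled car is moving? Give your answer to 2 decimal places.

16.07 s

Phase 1 (accelerating): v₀ = 0 m/s, a = 5.3 m/s².
v² = v₀² + 2aΔx = 0² + 2·5.3·144 = 1530 → v = 39.1 m/s
t = (v − v₀)/a = (39.1 − 0)/5.3 = 7.37 s

Phase 2 (constant speed): v₀ = 39.1 m/s, a = 0 m/s².
Constant speed: t = d/v = 340/39.1 = 8.70 s
Total time = 7.37 + 8.70 = 16.1 s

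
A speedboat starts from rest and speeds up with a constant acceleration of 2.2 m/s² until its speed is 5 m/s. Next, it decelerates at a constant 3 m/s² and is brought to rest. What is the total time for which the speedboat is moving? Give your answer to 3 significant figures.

3.94 s

Phase 1 (accelerating): v₀ = 0 m/s, a = 2.2 m/s².
v = v₀ + at → t = (5 − 0) / 2.2 = 2.27 s
v² = v₀² + 2aΔx → Δx = (5² − 0²)/(2·2.2) = 5.68 m

Phase 2 (decelerating): v₀ = 5.00 m/s, a = -3 m/s².
v = v₀ + at → t = (0 − 5.00) / -3 = 1.67 s
v² = v₀² + 2aΔx → Δx = (0² − 5.00²)/(2·-3) = 4.17 m
Total time = 2.27 + 1.67 = 3.94 s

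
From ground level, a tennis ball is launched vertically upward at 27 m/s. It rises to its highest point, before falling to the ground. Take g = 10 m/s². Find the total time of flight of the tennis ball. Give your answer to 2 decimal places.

5.40 s

Phase 1 (rising): v₀ = 27.0 m/s, a = -10 m/s².
v = v₀ + at → t = (0 − 27.0) / -10 = 2.70 s
v² = v₀² + 2aΔx → Δx = (0² − 27.0²)/(2·-10) = 36.5 m

Phase 2 (falling): v₀ = 0 m/s, a = -10 m/s².
Falls 36.5 m from rest: t = √(2·36.5/10) = 2.70 s; v = g·t = 27.0 m/s.
Total time = 2.70 + 2.70 = 5.40 s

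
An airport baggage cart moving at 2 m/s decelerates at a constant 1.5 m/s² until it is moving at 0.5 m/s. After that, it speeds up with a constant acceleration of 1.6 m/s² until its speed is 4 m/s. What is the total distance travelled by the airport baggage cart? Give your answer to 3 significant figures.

6.17 m

Phase 1 (decelerating): v₀ = 2.00 m/s, a = -1.5 m/s².
v = v₀ + at → t = (0.5 − 2.00) / -1.5 = 1.00 s
v² = v₀² + 2aΔx → Δx = (0.5² − 2.00²)/(2·-1.5) = 1.25 m

Phase 2 (accelerating): v₀ = 0.500 m/s, a = 1.6 m/s².
v = v₀ + at → t = (4 − 0.500) / 1.6 = 2.19 s
v² = v₀² + 2aΔx → Δx = (4² − 0.500²)/(2·1.6) = 4.92 m
Total distance = 1.25 + 4.92 = 6.17 m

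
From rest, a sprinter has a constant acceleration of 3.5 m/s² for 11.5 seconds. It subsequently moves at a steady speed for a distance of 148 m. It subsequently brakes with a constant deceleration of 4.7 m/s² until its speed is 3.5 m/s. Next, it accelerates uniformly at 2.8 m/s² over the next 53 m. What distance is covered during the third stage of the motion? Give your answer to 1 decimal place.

Phase 1 (accelerating): v₀ = 0 m/s, a = 3.5 m/s².
v = v₀ + at = 0 + (3.5)(11.5) = 40.2 m/s
Δx = v₀t + ½at² = 0·11.5 + 0.5·3.5·11.5² = 231 m

Phase 2 (constant speed): v₀ = 40.2 m/s, a = 0 m/s².
Constant speed: t = d/v = 148/40.2 = 3.68 s

Phase 3 (decelerating): v₀ = 40.2 m/s, a = -4.7 m/s².
v = v₀ + at → t = (3.5 − 40.2) / -4.7 = 7.82 s
v² = v₀² + 2aΔx → Δx = (3.5² − 40.2²)/(2·-4.7) = 171 m
Distance in phase 3 = 171 m

171.0 m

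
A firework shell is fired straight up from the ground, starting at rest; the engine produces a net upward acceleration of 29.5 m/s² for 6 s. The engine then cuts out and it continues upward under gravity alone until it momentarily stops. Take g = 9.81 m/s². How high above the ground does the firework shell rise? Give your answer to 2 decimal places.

2127.79 m

Phase 1 (powered ascent): v₀ = 0 m/s, a = 29.5 m/s².
v = v₀ + at = 0 + (29.5)(6) = 177 m/s
Δx = v₀t + ½at² = 0·6 + 0.5·29.5·6² = 531 m

Phase 2 (coasting upward): v₀ = 177 m/s, a = -9.81 m/s².
v = v₀ + at → t = (0 − 177) / -9.81 = 18.0 s
v² = v₀² + 2aΔx → Δx = (0² − 177²)/(2·-9.81) = 1600 m
Maximum height = 531 + 1600 = 2130 m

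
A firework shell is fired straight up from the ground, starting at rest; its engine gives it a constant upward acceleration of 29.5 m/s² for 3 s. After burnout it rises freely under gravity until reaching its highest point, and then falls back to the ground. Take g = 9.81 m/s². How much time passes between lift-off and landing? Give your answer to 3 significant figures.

22.4 s

Phase 1 (powered ascent): v₀ = 0 m/s, a = 29.5 m/s².
v = v₀ + at = 0 + (29.5)(3) = 88.5 m/s
Δx = v₀t + ½at² = 0·3 + 0.5·29.5·3² = 133 m

Phase 2 (coasting upward): v₀ = 88.5 m/s, a = -9.81 m/s².
v = v₀ + at → t = (0 − 88.5) / -9.81 = 9.02 s
v² = v₀² + 2aΔx → Δx = (0² − 88.5²)/(2·-9.81) = 399 m

Phase 3 (free fall): v₀ = 0 m/s, a = -9.81 m/s².
Falls 532 m from rest: t = √(2·532/9.81) = 10.4 s; v = g·t = 102 m/s.
Total time = 3.00 + 9.02 + 10.4 = 22.4 s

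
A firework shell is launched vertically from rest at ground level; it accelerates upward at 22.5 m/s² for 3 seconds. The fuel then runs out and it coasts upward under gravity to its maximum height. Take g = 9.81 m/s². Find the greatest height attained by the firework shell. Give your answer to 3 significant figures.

333 m

Phase 1 (powered ascent): v₀ = 0 m/s, a = 22.5 m/s².
v = v₀ + at = 0 + (22.5)(3) = 67.5 m/s
Δx = v₀t + ½at² = 0·3 + 0.5·22.5·3² = 101 m

Phase 2 (coasting upward): v₀ = 67.5 m/s, a = -9.81 m/s².
v = v₀ + at → t = (0 − 67.5) / -9.81 = 6.88 s
v² = v₀² + 2aΔx → Δx = (0² − 67.5²)/(2·-9.81) = 232 m
Maximum height = 101 + 232 = 333 m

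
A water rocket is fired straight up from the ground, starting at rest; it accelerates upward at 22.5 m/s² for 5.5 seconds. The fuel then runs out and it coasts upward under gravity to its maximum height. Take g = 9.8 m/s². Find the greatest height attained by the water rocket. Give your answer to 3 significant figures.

1120 m

Phase 1 (powered ascent): v₀ = 0 m/s, a = 22.5 m/s².
v = v₀ + at = 0 + (22.5)(5.5) = 124 m/s
Δx = v₀t + ½at² = 0·5.5 + 0.5·22.5·5.5² = 340 m

Phase 2 (coasting upward): v₀ = 124 m/s, a = -9.8 m/s².
v = v₀ + at → t = (0 − 124) / -9.8 = 12.6 s
v² = v₀² + 2aΔx → Δx = (0² − 124²)/(2·-9.8) = 781 m
Maximum height = 340 + 781 = 1120 m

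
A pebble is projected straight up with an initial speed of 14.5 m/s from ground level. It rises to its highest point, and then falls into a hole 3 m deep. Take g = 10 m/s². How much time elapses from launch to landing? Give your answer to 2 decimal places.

3.09 s

Phase 1 (rising): v₀ = 14.5 m/s, a = -10 m/s².
v = v₀ + at → t = (0 − 14.5) / -10 = 1.45 s
v² = v₀² + 2aΔx → Δx = (0² − 14.5²)/(2·-10) = 10.5 m

Phase 2 (falling): v₀ = 0 m/s, a = -10 m/s².
Falls 13.5 m from rest: t = √(2·13.5/10) = 1.64 s; v = g·t = 16.4 m/s.
Total time = 1.45 + 1.64 = 3.09 s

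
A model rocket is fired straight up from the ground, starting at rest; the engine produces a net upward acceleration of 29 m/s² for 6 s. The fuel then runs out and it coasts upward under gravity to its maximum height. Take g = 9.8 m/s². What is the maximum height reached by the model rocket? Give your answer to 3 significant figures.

Phase 1 (powered ascent): v₀ = 0 m/s, a = 29 m/s².
v = v₀ + at = 0 + (29)(6) = 174 m/s
Δx = v₀t + ½at² = 0·6 + 0.5·29·6² = 522 m

Phase 2 (coasting upward): v₀ = 174 m/s, a = -9.8 m/s².
v = v₀ + at → t = (0 − 174) / -9.8 = 17.8 s
v² = v₀² + 2aΔx → Δx = (0² − 174²)/(2·-9.8) = 1540 m
Maximum height = 522 + 1540 = 2070 m

2070 m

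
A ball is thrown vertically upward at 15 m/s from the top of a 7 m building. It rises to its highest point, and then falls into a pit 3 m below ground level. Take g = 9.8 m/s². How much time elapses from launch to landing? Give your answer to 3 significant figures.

3.62 s

Phase 1 (rising): v₀ = 15.0 m/s, a = -9.8 m/s².
v = v₀ + at → t = (0 − 15.0) / -9.8 = 1.53 s
v² = v₀² + 2aΔx → Δx = (0² − 15.0²)/(2·-9.8) = 11.5 m

Phase 2 (falling): v₀ = 0 m/s, a = -9.8 m/s².
Falls 21.5 m from rest: t = √(2·21.5/9.8) = 2.09 s; v = g·t = 20.5 m/s.
Total time = 1.53 + 2.09 = 3.62 s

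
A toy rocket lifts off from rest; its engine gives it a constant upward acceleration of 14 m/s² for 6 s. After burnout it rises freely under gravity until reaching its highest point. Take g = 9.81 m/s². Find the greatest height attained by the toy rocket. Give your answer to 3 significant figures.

612 m

Phase 1 (powered ascent): v₀ = 0 m/s, a = 14 m/s².
v = v₀ + at = 0 + (14)(6) = 84.0 m/s
Δx = v₀t + ½at² = 0·6 + 0.5·14·6² = 252 m

Phase 2 (coasting upward): v₀ = 84.0 m/s, a = -9.81 m/s².
v = v₀ + at → t = (0 − 84.0) / -9.81 = 8.56 s
v² = v₀² + 2aΔx → Δx = (0² − 84.0²)/(2·-9.81) = 360 m
Maximum height = 252 + 360 = 612 m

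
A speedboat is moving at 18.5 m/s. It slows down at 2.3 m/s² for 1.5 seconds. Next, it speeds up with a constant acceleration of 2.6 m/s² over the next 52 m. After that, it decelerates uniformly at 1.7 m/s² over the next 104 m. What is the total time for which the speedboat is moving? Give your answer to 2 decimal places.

Phase 1 (decelerating): v₀ = 18.5 m/s, a = -2.3 m/s².
v = v₀ + at = 18.5 + (-2.3)(1.5) = 15.1 m/s
Δx = v₀t + ½at² = 18.5·1.5 + 0.5·-2.3·1.5² = 25.2 m

Phase 2 (accelerating): v₀ = 15.1 m/s, a = 2.6 m/s².
v² = v₀² + 2aΔx = 15.1² + 2·2.6·52 = 497 → v = 22.3 m/s
t = (v − v₀)/a = (22.3 − 15.1)/2.6 = 2.79 s

Phase 3 (decelerating): v₀ = 22.3 m/s, a = -1.7 m/s².
v² = v₀² + 2aΔx = 22.3² + 2·-1.7·104 = 143 → v = 12.0 m/s
t = (v − v₀)/a = (12.0 − 22.3)/-1.7 = 6.07 s
Total time = 1.50 + 2.79 + 6.07 = 10.4 s

10.36 s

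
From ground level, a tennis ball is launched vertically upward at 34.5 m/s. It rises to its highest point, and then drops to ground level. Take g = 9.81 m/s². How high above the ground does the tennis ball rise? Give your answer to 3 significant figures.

60.7 m

Phase 1 (rising): v₀ = 34.5 m/s, a = -9.81 m/s².
v = v₀ + at → t = (0 − 34.5) / -9.81 = 3.52 s
v² = v₀² + 2aΔx → Δx = (0² − 34.5²)/(2·-9.81) = 60.7 m
Maximum height = 60.7 m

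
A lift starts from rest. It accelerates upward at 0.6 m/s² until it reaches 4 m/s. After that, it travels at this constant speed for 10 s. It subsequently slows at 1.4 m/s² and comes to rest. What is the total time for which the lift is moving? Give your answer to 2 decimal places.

Phase 1 (accelerating): v₀ = 0 m/s, a = 0.6 m/s².
v = v₀ + at → t = (4 − 0) / 0.6 = 6.67 s
v² = v₀² + 2aΔx → Δx = (4² − 0²)/(2·0.6) = 13.3 m

Phase 2 (constant speed): v₀ = 4.00 m/s, a = 0 m/s².
v = v₀ + at = 4.00 + (0)(10) = 4.00 m/s
Δx = v₀t + ½at² = 4.00·10 + 0.5·0·10² = 40.0 m

Phase 3 (decelerating): v₀ = 4.00 m/s, a = -1.4 m/s².
v = v₀ + at → t = (0 − 4.00) / -1.4 = 2.86 s
v² = v₀² + 2aΔx → Δx = (0² − 4.00²)/(2·-1.4) = 5.71 m
Total time = 6.67 + 10.0 + 2.86 = 19.5 s

19.52 s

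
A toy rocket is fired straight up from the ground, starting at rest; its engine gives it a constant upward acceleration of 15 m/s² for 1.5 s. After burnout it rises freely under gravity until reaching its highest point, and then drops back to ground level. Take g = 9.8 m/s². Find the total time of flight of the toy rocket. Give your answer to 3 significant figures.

6.75 s

Phase 1 (powered ascent): v₀ = 0 m/s, a = 15 m/s².
v = v₀ + at = 0 + (15)(1.5) = 22.5 m/s
Δx = v₀t + ½at² = 0·1.5 + 0.5·15·1.5² = 16.9 m

Phase 2 (coasting upward): v₀ = 22.5 m/s, a = -9.8 m/s².
v = v₀ + at → t = (0 − 22.5) / -9.8 = 2.30 s
v² = v₀² + 2aΔx → Δx = (0² − 22.5²)/(2·-9.8) = 25.8 m

Phase 3 (free fall): v₀ = 0 m/s, a = -9.8 m/s².
Falls 42.7 m from rest: t = √(2·42.7/9.8) = 2.95 s; v = g·t = 28.9 m/s.
Total time = 1.50 + 2.30 + 2.95 = 6.75 s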